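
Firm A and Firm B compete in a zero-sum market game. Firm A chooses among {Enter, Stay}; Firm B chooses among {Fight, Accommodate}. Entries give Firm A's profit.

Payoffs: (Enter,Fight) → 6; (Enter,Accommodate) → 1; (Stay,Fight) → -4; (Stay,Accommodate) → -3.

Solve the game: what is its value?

Row minima: Enter → 1, Stay → -4; maximin = 1.
Column maxima: Fight → 6, Accommodate → 1; minimax = 1.
Since maximin = minimax = 1, there is a saddle point and the value is 1.

1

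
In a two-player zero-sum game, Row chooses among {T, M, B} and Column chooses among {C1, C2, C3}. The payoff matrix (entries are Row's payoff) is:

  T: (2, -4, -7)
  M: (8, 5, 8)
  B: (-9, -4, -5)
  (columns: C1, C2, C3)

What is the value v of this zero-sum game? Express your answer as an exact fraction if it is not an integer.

5

Row minima: T → -7, M → 5, B → -9; maximin = 5.
Column maxima: C1 → 8, C2 → 5, C3 → 8; minimax = 5.
Since maximin = minimax = 5, there is a saddle point and the value is 5.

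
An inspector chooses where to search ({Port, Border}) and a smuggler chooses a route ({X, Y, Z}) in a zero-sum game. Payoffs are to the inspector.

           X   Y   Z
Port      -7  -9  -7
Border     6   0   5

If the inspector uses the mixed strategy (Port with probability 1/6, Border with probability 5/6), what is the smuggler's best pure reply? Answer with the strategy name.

Y

If the smuggler plays X, the inspector's expected payoff is (1/6)·(-7) + (5/6)·6 = 23/6.
If the smuggler plays Y, the inspector's expected payoff is (1/6)·(-9) + (5/6)·0 = -3/2.
If the smuggler plays Z, the inspector's expected payoff is (1/6)·(-7) + (5/6)·5 = 3.
The smuggler minimizes the inspector's payoff; the smallest is -3/2, so the best response is Y.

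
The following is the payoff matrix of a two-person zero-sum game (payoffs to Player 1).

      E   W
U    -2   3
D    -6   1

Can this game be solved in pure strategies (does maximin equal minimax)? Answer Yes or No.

Yes

Row minima: U → -2, D → -6; maximin = -2.
Column maxima: E → -2, W → 3; minimax = -2.
maximin = minimax = -2, so a saddle point exists.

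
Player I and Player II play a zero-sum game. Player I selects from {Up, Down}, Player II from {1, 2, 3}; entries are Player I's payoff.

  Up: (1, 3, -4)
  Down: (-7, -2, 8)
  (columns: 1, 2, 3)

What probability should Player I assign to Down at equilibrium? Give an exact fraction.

1/4

Row minima: Up → -4, Down → -7; maximin = -4.
Column maxima: 1 → 1, 2 → 3, 3 → 8; minimax = 1.
-4 ≠ 1, so there is no saddle point; optimal play is mixed.
2 is strictly dominated by 1 (it gives Player I strictly more in every row), so Player II never plays it.
On the remaining 2×2 (Up, Down vs 1, 3):
Let Player I play Up with probability p. Expected payoff against 1: 1p + (-7)(1−p) = 8p − 7; against 3: (-4)p + 8(1−p) = −12p + 8.
Setting these equal: 8p − 7 = −12p + 8 ⇒ 20p = 15 ⇒ p = 3/4, and the value is (8)·(3/4) − 7 = -1.
For Player II: with q = P(1), equating Up's and Down's payoffs gives 5q − 4 = −15q + 8 ⇒ q = 3/5.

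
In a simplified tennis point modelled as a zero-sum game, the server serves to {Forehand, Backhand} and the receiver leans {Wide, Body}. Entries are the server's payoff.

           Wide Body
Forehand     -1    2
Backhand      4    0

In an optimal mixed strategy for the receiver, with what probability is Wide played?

2/7

Row minima: Forehand → -1, Backhand → 0; maximin = 0.
Column maxima: Wide → 4, Body → 2; minimax = 2.
0 ≠ 2, so there is no saddle point; optimal play is mixed.
Let the server play Forehand with probability p. Expected payoff against Wide: (-1)p + 4(1−p) = −5p + 4; against Body: 2p + 0(1−p) = 2p.
Setting these equal: −5p + 4 = 2p ⇒ −7p = -4 ⇒ p = 4/7, and the value is (-5)·(4/7) + 4 = 8/7.
For the receiver: with q = P(Wide), equating Forehand's and Backhand's payoffs gives −3q + 2 = 4q ⇒ q = 2/7.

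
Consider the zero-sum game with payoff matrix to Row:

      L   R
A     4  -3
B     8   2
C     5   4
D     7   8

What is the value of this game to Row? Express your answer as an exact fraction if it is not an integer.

50/7

Row minima: A → -3, B → 2, C → 4, D → 7; maximin = 7.
Column maxima: L → 8, R → 8; minimax = 8.
7 ≠ 8, so there is no saddle point; optimal play is mixed.
A is strictly dominated by B, so Row never plays it.
C is strictly dominated by D, so Row never plays it.
On the remaining 2×2 (B, D vs L, R):
Let Row play B with probability p. Expected payoff against L: 8p + 7(1−p) = p + 7; against R: 2p + 8(1−p) = −6p + 8.
Setting these equal: p + 7 = −6p + 8 ⇒ 7p = 1 ⇒ p = 1/7, and the value is (1)·(1/7) + 7 = 50/7.
For Column: with q = P(L), equating B's and D's payoffs gives 6q + 2 = −q + 8 ⇒ q = 6/7.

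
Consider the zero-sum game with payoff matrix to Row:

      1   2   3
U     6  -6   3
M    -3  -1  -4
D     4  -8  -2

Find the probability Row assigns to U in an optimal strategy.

Row minima: U → -6, M → -4, D → -8; maximin = -4.
Column maxima: 1 → 6, 2 → -1, 3 → 3; minimax = -1.
-4 ≠ -1, so there is no saddle point; optimal play is mixed.
D is strictly dominated by U, so Row never plays it.
1 is strictly dominated by 3 (it gives Row strictly more in every row), so Column never plays it.
On the remaining 2×2 (U, M vs 2, 3):
Let Row play U with probability p. Expected payoff against 2: (-6)p + (-1)(1−p) = −5p − 1; against 3: 3p + (-4)(1−p) = 7p − 4.
Setting these equal: −5p − 1 = 7p − 4 ⇒ −12p = -3 ⇒ p = 1/4, and the value is (-5)·(1/4) − 1 = -9/4.
For Column: with q = P(2), equating U's and M's payoffs gives −9q + 3 = 3q − 4 ⇒ q = 7/12.

1/4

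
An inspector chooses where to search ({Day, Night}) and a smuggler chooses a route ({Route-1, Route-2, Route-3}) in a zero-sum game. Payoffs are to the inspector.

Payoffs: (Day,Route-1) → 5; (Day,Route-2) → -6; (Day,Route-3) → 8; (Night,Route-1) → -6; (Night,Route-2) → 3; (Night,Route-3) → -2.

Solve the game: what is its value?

Row minima: Day → -6, Night → -6; maximin = -6.
Column maxima: Route-1 → 5, Route-2 → 3, Route-3 → 8; minimax = 3.
-6 ≠ 3, so there is no saddle point; optimal play is mixed.
Route-3 is strictly dominated by Route-1 (it gives the inspector strictly more in every row), so the smuggler never plays it.
On the remaining 2×2 (Day, Night vs Route-1, Route-2):
Let the inspector play Day with probability p. Expected payoff against Route-1: 5p + (-6)(1−p) = 11p − 6; against Route-2: (-6)p + 3(1−p) = −9p + 3.
Setting these equal: 11p − 6 = −9p + 3 ⇒ 20p = 9 ⇒ p = 9/20, and the value is (11)·(9/20) − 6 = -21/20.
For the smuggler: with q = P(Route-1), equating Day's and Night's payoffs gives 11q − 6 = −9q + 3 ⇒ q = 9/20.

-21/20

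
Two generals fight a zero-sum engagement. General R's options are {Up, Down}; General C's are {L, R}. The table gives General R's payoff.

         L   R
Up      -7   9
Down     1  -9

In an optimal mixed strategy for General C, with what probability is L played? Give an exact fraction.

9/13

Row minima: Up → -7, Down → -9; maximin = -7.
Column maxima: L → 1, R → 9; minimax = 1.
-7 ≠ 1, so there is no saddle point; optimal play is mixed.
Let General R play Up with probability p. Expected payoff against L: (-7)p + 1(1−p) = −8p + 1; against R: 9p + (-9)(1−p) = 18p − 9.
Setting these equal: −8p + 1 = 18p − 9 ⇒ −26p = -10 ⇒ p = 5/13, and the value is (-8)·(5/13) + 1 = -27/13.
For General C: with q = P(L), equating Up's and Down's payoffs gives −16q + 9 = 10q − 9 ⇒ q = 9/13.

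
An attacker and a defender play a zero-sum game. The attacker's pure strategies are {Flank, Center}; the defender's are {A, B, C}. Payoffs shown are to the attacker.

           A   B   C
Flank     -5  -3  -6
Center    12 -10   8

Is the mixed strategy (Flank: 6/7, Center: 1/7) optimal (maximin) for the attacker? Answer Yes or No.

Yes

Against A this mix gives (6/7)·(-5) + (1/7)·12 = -18/7.
Against B this mix gives (6/7)·(-3) + (1/7)·(-10) = -4.
Against C this mix gives (6/7)·(-6) + (1/7)·8 = -4.
All of the defender's active replies (B, C) yield -4, and no column does worse for the attacker. The mix makes the defender indifferent and guarantees -4, so it is optimal.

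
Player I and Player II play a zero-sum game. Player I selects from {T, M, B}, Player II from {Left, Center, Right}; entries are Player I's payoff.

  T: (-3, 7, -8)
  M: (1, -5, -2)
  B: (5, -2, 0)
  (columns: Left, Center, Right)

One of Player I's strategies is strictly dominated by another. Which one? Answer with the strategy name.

M

B gives a strictly higher payoff than M against every column: 5 > 1, -2 > -5, 0 > -2.
So M is strictly dominated and Player I never plays it.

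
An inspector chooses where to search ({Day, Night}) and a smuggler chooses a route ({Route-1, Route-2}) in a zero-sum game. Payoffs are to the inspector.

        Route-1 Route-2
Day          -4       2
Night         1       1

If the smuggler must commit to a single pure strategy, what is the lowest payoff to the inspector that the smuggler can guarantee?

Column maxima: Route-1 → 1, Route-2 → 2.
The smallest of these is 1.

1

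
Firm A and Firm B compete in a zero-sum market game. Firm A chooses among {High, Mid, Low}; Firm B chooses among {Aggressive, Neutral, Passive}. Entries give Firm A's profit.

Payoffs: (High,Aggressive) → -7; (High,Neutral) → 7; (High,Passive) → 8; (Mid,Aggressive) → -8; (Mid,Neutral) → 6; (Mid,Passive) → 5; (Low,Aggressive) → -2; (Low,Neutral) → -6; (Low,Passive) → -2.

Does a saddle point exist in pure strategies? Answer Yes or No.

No

Row minima: High → -7, Mid → -8, Low → -6; maximin = -6.
Column maxima: Aggressive → -2, Neutral → 7, Passive → 8; minimax = -2.
-6 ≠ -2, so no pure-strategy equilibrium exists.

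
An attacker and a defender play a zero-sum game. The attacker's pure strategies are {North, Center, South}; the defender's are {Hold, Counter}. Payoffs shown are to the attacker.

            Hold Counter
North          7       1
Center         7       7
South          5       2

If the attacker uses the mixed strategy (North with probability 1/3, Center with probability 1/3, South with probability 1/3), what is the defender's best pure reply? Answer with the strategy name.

Counter

If the defender plays Hold, the attacker's expected payoff is (1/3)·7 + (1/3)·7 + (1/3)·5 = 19/3.
If the defender plays Counter, the attacker's expected payoff is (1/3)·1 + (1/3)·7 + (1/3)·2 = 10/3.
The defender minimizes the attacker's payoff; the smallest is 10/3, so the best response is Counter.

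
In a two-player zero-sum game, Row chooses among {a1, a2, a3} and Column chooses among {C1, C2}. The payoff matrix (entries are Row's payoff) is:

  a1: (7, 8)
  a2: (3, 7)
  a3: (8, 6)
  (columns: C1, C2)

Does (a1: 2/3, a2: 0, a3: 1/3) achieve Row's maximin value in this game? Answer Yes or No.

Yes

Against C1 this mix gives (2/3)·7 + (1/3)·8 = 22/3.
Against C2 this mix gives (2/3)·8 + (1/3)·6 = 22/3.
All of Column's active replies (C1, C2) yield 22/3, and no column does worse for Row. The mix makes Column indifferent and guarantees 22/3, so it is optimal.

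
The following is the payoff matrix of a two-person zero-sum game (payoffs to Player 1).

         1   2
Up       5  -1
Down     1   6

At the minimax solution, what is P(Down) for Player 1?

6/11

Row minima: Up → -1, Down → 1; maximin = 1.
Column maxima: 1 → 5, 2 → 6; minimax = 5.
1 ≠ 5, so there is no saddle point; optimal play is mixed.
Let Player 1 play Up with probability p. Expected payoff against 1: 5p + 1(1−p) = 4p + 1; against 2: (-1)p + 6(1−p) = −7p + 6.
Setting these equal: 4p + 1 = −7p + 6 ⇒ 11p = 5 ⇒ p = 5/11, and the value is (4)·(5/11) + 1 = 31/11.
For Player 2: with q = P(1), equating Up's and Down's payoffs gives 6q − 1 = −5q + 6 ⇒ q = 7/11.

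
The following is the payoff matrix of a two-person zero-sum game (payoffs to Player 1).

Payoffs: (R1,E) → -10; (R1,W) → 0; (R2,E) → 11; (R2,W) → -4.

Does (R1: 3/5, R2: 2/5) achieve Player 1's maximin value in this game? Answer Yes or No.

Yes

Against E this mix gives (3/5)·(-10) + (2/5)·11 = -8/5.
Against W this mix gives (3/5)·0 + (2/5)·(-4) = -8/5.
All of Player 2's active replies (E, W) yield -8/5, and no column does worse for Player 1. The mix makes Player 2 indifferent and guarantees -8/5, so it is optimal.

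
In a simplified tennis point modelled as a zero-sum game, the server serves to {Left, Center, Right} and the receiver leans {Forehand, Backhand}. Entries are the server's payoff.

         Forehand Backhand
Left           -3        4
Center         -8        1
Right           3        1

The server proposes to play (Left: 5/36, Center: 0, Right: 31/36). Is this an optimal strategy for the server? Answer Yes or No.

No

Against Forehand this mix gives (5/36)·(-3) + (31/36)·3 = 13/6.
Against Backhand this mix gives (5/36)·4 + (31/36)·1 = 17/12.
The receiver will play Backhand, holding the server to 17/12. Shifting weight toward the row that does better against Backhand would raise this floor (the equalizing mix achieves 5/3 against both Backhand and Forehand), so the proposed strategy is not optimal.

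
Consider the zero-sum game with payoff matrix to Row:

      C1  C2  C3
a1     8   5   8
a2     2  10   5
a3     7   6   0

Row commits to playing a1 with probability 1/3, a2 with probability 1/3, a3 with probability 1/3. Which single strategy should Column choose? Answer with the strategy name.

If Column plays C1, Row's expected payoff is (1/3)·8 + (1/3)·2 + (1/3)·7 = 17/3.
If Column plays C2, Row's expected payoff is (1/3)·5 + (1/3)·10 + (1/3)·6 = 7.
If Column plays C3, Row's expected payoff is (1/3)·8 + (1/3)·5 + (1/3)·0 = 13/3.
Column minimizes Row's payoff; the smallest is 13/3, so the best response is C3.

C3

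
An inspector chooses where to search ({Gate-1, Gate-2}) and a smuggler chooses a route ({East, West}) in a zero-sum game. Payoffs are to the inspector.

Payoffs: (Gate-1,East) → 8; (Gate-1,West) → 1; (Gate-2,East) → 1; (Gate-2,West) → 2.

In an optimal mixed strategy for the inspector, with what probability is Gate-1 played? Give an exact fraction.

1/8

Row minima: Gate-1 → 1, Gate-2 → 1; maximin = 1.
Column maxima: East → 8, West → 2; minimax = 2.
1 ≠ 2, so there is no saddle point; optimal play is mixed.
Let the inspector play Gate-1 with probability p. Expected payoff against East: 8p + 1(1−p) = 7p + 1; against West: 1p + 2(1−p) = −p + 2.
Setting these equal: 7p + 1 = −p + 2 ⇒ 8p = 1 ⇒ p = 1/8, and the value is (7)·(1/8) + 1 = 15/8.
For the smuggler: with q = P(East), equating Gate-1's and Gate-2's payoffs gives 7q + 1 = −q + 2 ⇒ q = 1/8.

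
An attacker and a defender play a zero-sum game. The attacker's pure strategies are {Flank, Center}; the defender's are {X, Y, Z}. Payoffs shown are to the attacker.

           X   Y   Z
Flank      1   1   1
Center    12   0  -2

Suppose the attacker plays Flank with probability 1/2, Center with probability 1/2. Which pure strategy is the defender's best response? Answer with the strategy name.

If the defender plays X, the attacker's expected payoff is (1/2)·1 + (1/2)·12 = 13/2.
If the defender plays Y, the attacker's expected payoff is (1/2)·1 + (1/2)·0 = 1/2.
If the defender plays Z, the attacker's expected payoff is (1/2)·1 + (1/2)·(-2) = -1/2.
The defender minimizes the attacker's payoff; the smallest is -1/2, so the best response is Z.

Z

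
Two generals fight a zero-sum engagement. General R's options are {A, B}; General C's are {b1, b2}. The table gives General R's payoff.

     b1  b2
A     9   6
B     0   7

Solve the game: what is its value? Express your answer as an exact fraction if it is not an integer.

63/10

Row minima: A → 6, B → 0; maximin = 6.
Column maxima: b1 → 9, b2 → 7; minimax = 7.
6 ≠ 7, so there is no saddle point; optimal play is mixed.
Let General R play A with probability p. Expected payoff against b1: 9p + 0(1−p) = 9p; against b2: 6p + 7(1−p) = −p + 7.
Setting these equal: 9p = −p + 7 ⇒ 10p = 7 ⇒ p = 7/10, and the value is (9)·(7/10) = 63/10.
For General C: with q = P(b1), equating A's and B's payoffs gives 3q + 6 = −7q + 7 ⇒ q = 1/10.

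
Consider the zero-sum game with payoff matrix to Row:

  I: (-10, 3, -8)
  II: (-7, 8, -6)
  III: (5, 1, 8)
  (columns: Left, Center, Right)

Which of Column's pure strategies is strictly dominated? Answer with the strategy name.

Left holds Row's payoff strictly below Right in every row: -10 < -8, -7 < -6, 5 < 8.
So Right is strictly dominated for Column.

Right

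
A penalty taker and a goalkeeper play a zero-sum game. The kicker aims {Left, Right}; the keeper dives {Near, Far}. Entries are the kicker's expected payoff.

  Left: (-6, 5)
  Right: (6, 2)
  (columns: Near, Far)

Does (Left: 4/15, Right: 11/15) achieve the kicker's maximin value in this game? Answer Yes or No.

Yes

Against Near this mix gives (4/15)·(-6) + (11/15)·6 = 14/5.
Against Far this mix gives (4/15)·5 + (11/15)·2 = 14/5.
All of the keeper's active replies (Near, Far) yield 14/5, and no column does worse for the kicker. The mix makes the keeper indifferent and guarantees 14/5, so it is optimal.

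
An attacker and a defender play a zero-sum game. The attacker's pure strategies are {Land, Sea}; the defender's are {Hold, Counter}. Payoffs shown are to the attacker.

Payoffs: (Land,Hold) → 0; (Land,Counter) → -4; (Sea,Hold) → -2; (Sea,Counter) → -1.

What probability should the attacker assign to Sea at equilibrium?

Row minima: Land → -4, Sea → -2; maximin = -2.
Column maxima: Hold → 0, Counter → -1; minimax = -1.
-2 ≠ -1, so there is no saddle point; optimal play is mixed.
Let the attacker play Land with probability p. Expected payoff against Hold: 0p + (-2)(1−p) = 2p − 2; against Counter: (-4)p + (-1)(1−p) = −3p − 1.
Setting these equal: 2p − 2 = −3p − 1 ⇒ 5p = 1 ⇒ p = 1/5, and the value is (2)·(1/5) − 2 = -8/5.
For the defender: with q = P(Hold), equating Land's and Sea's payoffs gives 4q − 4 = −q − 1 ⇒ q = 3/5.

4/5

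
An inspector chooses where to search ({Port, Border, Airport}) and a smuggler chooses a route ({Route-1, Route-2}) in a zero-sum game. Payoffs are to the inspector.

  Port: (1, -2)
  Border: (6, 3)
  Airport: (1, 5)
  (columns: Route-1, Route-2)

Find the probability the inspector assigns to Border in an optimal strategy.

4/7

Row minima: Port → -2, Border → 3, Airport → 1; maximin = 3.
Column maxima: Route-1 → 6, Route-2 → 5; minimax = 5.
3 ≠ 5, so there is no saddle point; optimal play is mixed.
Port is strictly dominated by Border, so the inspector never plays it.
On the remaining 2×2 (Border, Airport vs Route-1, Route-2):
Let the inspector play Border with probability p. Expected payoff against Route-1: 6p + 1(1−p) = 5p + 1; against Route-2: 3p + 5(1−p) = −2p + 5.
Setting these equal: 5p + 1 = −2p + 5 ⇒ 7p = 4 ⇒ p = 4/7, and the value is (5)·(4/7) + 1 = 27/7.
For the smuggler: with q = P(Route-1), equating Border's and Airport's payoffs gives 3q + 3 = −4q + 5 ⇒ q = 2/7.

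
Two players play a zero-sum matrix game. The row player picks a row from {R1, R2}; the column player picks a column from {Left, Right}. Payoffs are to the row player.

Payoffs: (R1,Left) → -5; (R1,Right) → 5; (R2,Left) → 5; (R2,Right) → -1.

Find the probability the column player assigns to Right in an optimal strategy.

Row minima: R1 → -5, R2 → -1; maximin = -1.
Column maxima: Left → 5, Right → 5; minimax = 5.
-1 ≠ 5, so there is no saddle point; optimal play is mixed.
Let the row player play R1 with probability p. Expected payoff against Left: (-5)p + 5(1−p) = −10p + 5; against Right: 5p + (-1)(1−p) = 6p − 1.
Setting these equal: −10p + 5 = 6p − 1 ⇒ −16p = -6 ⇒ p = 3/8, and the value is (-10)·(3/8) + 5 = 5/4.
For the column player: with q = P(Left), equating R1's and R2's payoffs gives −10q + 5 = 6q − 1 ⇒ q = 3/8.

5/8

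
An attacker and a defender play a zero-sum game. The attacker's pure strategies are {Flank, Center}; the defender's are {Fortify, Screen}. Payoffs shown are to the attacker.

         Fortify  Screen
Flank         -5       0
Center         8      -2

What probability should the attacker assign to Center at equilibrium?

Row minima: Flank → -5, Center → -2; maximin = -2.
Column maxima: Fortify → 8, Screen → 0; minimax = 0.
-2 ≠ 0, so there is no saddle point; optimal play is mixed.
Let the attacker play Flank with probability p. Expected payoff against Fortify: (-5)p + 8(1−p) = −13p + 8; against Screen: 0p + (-2)(1−p) = 2p − 2.
Setting these equal: −13p + 8 = 2p − 2 ⇒ −15p = -10 ⇒ p = 2/3, and the value is (-13)·(2/3) + 8 = -2/3.
For the defender: with q = P(Fortify), equating Flank's and Center's payoffs gives −5q = 10q − 2 ⇒ q = 2/15.

1/3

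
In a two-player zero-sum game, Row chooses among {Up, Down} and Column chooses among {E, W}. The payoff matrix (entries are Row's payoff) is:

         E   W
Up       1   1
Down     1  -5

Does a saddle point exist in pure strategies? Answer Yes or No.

Row minima: Up → 1, Down → -5; maximin = 1.
Column maxima: E → 1, W → 1; minimax = 1.
maximin = minimax = 1, so a saddle point exists.

Yes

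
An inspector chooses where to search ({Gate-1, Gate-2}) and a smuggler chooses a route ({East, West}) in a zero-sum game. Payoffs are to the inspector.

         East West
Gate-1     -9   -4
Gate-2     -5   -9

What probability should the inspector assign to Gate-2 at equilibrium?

5/9

Row minima: Gate-1 → -9, Gate-2 → -9; maximin = -9.
Column maxima: East → -5, West → -4; minimax = -5.
-9 ≠ -5, so there is no saddle point; optimal play is mixed.
Let the inspector play Gate-1 with probability p. Expected payoff against East: (-9)p + (-5)(1−p) = −4p − 5; against West: (-4)p + (-9)(1−p) = 5p − 9.
Setting these equal: −4p − 5 = 5p − 9 ⇒ −9p = -4 ⇒ p = 4/9, and the value is (-4)·(4/9) − 5 = -61/9.
For the smuggler: with q = P(East), equating Gate-1's and Gate-2's payoffs gives −5q − 4 = 4q − 9 ⇒ q = 5/9.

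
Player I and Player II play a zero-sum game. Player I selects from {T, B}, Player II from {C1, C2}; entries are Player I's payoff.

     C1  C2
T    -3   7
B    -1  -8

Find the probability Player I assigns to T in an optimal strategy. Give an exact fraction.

7/17

Row minima: T → -3, B → -8; maximin = -3.
Column maxima: C1 → -1, C2 → 7; minimax = -1.
-3 ≠ -1, so there is no saddle point; optimal play is mixed.
Let Player I play T with probability p. Expected payoff against C1: (-3)p + (-1)(1−p) = −2p − 1; against C2: 7p + (-8)(1−p) = 15p − 8.
Setting these equal: −2p − 1 = 15p − 8 ⇒ −17p = -7 ⇒ p = 7/17, and the value is (-2)·(7/17) − 1 = -31/17.
For Player II: with q = P(C1), equating T's and B's payoffs gives −10q + 7 = 7q − 8 ⇒ q = 15/17.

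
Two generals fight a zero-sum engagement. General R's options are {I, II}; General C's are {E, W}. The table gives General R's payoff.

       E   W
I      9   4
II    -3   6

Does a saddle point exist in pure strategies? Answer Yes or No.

No

Row minima: I → 4, II → -3; maximin = 4.
Column maxima: E → 9, W → 6; minimax = 6.
4 ≠ 6, so no pure-strategy equilibrium exists.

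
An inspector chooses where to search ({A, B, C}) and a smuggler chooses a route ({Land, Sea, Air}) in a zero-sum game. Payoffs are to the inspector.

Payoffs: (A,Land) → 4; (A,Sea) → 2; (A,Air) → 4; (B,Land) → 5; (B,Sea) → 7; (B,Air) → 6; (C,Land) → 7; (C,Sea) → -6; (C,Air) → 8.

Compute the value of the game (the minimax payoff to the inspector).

79/15

Row minima: A → 2, B → 5, C → -6; maximin = 5.
Column maxima: Land → 7, Sea → 7, Air → 8; minimax = 7.
5 ≠ 7, so there is no saddle point; optimal play is mixed.
A is strictly dominated by B, so the inspector never plays it.
With A eliminated, Air is strictly dominated by Land (it gives the inspector strictly more in every remaining row), so the smuggler never plays it.
On the remaining 2×2 (B, C vs Land, Sea):
Let the inspector play B with probability p. Expected payoff against Land: 5p + 7(1−p) = −2p + 7; against Sea: 7p + (-6)(1−p) = 13p − 6.
Setting these equal: −2p + 7 = 13p − 6 ⇒ −15p = -13 ⇒ p = 13/15, and the value is (-2)·(13/15) + 7 = 79/15.
For the smuggler: with q = P(Land), equating B's and C's payoffs gives −2q + 7 = 13q − 6 ⇒ q = 13/15.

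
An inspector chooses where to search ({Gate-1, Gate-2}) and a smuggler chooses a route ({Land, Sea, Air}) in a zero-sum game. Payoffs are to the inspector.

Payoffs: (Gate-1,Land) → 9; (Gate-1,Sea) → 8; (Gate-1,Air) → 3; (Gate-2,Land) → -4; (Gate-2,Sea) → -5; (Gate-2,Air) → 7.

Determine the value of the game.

71/17

Row minima: Gate-1 → 3, Gate-2 → -5; maximin = 3.
Column maxima: Land → 9, Sea → 8, Air → 7; minimax = 7.
3 ≠ 7, so there is no saddle point; optimal play is mixed.
Land is strictly dominated by Sea (it gives the inspector strictly more in every row), so the smuggler never plays it.
On the remaining 2×2 (Gate-1, Gate-2 vs Sea, Air):
Let the inspector play Gate-1 with probability p. Expected payoff against Sea: 8p + (-5)(1−p) = 13p − 5; against Air: 3p + 7(1−p) = −4p + 7.
Setting these equal: 13p − 5 = −4p + 7 ⇒ 17p = 12 ⇒ p = 12/17, and the value is (13)·(12/17) − 5 = 71/17.
For the smuggler: with q = P(Sea), equating Gate-1's and Gate-2's payoffs gives 5q + 3 = −12q + 7 ⇒ q = 4/17.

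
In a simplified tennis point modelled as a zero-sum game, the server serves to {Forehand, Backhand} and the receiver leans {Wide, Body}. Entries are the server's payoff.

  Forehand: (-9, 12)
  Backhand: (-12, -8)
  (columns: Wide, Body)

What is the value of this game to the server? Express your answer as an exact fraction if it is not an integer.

Row minima: Forehand → -9, Backhand → -12; maximin = -9.
Column maxima: Wide → -9, Body → 12; minimax = -9.
Since maximin = minimax = -9, there is a saddle point and the value is -9.

-9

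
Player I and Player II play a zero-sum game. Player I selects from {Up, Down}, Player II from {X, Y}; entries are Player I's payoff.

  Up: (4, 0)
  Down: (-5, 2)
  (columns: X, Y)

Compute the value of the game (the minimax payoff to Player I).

Row minima: Up → 0, Down → -5; maximin = 0.
Column maxima: X → 4, Y → 2; minimax = 2.
0 ≠ 2, so there is no saddle point; optimal play is mixed.
Let Player I play Up with probability p. Expected payoff against X: 4p + (-5)(1−p) = 9p − 5; against Y: 0p + 2(1−p) = −2p + 2.
Setting these equal: 9p − 5 = −2p + 2 ⇒ 11p = 7 ⇒ p = 7/11, and the value is (9)·(7/11) − 5 = 8/11.
For Player II: with q = P(X), equating Up's and Down's payoffs gives 4q = −7q + 2 ⇒ q = 2/11.

8/11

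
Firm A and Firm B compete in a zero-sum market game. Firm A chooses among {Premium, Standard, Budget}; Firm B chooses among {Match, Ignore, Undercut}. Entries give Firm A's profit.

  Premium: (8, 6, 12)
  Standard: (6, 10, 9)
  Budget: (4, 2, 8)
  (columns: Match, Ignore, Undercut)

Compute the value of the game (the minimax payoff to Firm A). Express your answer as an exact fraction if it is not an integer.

22/3

Row minima: Premium → 6, Standard → 6, Budget → 2; maximin = 6.
Column maxima: Match → 8, Ignore → 10, Undercut → 12; minimax = 8.
6 ≠ 8, so there is no saddle point; optimal play is mixed.
Budget is strictly dominated by Premium, so Firm A never plays it.
Undercut is strictly dominated by Match (it gives Firm A strictly more in every row), so Firm B never plays it.
On the remaining 2×2 (Premium, Standard vs Match, Ignore):
Let Firm A play Premium with probability p. Expected payoff against Match: 8p + 6(1−p) = 2p + 6; against Ignore: 6p + 10(1−p) = −4p + 10.
Setting these equal: 2p + 6 = −4p + 10 ⇒ 6p = 4 ⇒ p = 2/3, and the value is (2)·(2/3) + 6 = 22/3.
For Firm B: with q = P(Match), equating Premium's and Standard's payoffs gives 2q + 6 = −4q + 10 ⇒ q = 2/3.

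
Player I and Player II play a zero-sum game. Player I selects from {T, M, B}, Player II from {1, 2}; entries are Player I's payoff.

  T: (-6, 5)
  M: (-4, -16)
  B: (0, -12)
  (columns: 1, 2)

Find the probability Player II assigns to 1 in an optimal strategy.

Row minima: T → -6, M → -16, B → -12; maximin = -6.
Column maxima: 1 → 0, 2 → 5; minimax = 0.
-6 ≠ 0, so there is no saddle point; optimal play is mixed.
M is strictly dominated by B, so Player I never plays it.
On the remaining 2×2 (T, B vs 1, 2):
Let Player I play T with probability p. Expected payoff against 1: (-6)p + 0(1−p) = −6p; against 2: 5p + (-12)(1−p) = 17p − 12.
Setting these equal: −6p = 17p − 12 ⇒ −23p = -12 ⇒ p = 12/23, and the value is (-6)·(12/23) = -72/23.
For Player II: with q = P(1), equating T's and B's payoffs gives −11q + 5 = 12q − 12 ⇒ q = 17/23.

17/23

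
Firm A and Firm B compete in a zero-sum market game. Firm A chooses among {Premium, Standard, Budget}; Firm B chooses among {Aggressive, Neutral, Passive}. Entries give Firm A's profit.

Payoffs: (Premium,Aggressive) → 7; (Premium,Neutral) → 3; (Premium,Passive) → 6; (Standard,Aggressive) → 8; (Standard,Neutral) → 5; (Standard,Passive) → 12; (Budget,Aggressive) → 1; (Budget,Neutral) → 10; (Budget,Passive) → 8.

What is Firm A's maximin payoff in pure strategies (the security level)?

5

Row minima: Premium → 3, Standard → 5, Budget → 1.
The best of these is 5.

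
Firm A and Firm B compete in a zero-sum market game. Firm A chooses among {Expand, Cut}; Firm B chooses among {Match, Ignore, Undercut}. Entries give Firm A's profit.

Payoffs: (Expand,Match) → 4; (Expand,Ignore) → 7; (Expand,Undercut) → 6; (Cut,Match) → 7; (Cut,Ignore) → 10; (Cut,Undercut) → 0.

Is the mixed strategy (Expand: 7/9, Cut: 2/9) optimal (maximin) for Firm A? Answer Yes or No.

Yes

Against Match this mix gives (7/9)·4 + (2/9)·7 = 14/3.
Against Ignore this mix gives (7/9)·7 + (2/9)·10 = 23/3.
Against Undercut this mix gives (7/9)·6 + (2/9)·0 = 14/3.
All of Firm B's active replies (Match, Undercut) yield 14/3, and no column does worse for Firm A. The mix makes Firm B indifferent and guarantees 14/3, so it is optimal.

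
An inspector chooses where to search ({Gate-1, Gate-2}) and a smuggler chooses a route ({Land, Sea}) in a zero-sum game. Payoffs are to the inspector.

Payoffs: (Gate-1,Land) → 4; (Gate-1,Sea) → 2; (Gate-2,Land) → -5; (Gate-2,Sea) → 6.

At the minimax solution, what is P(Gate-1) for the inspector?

Row minima: Gate-1 → 2, Gate-2 → -5; maximin = 2.
Column maxima: Land → 4, Sea → 6; minimax = 4.
2 ≠ 4, so there is no saddle point; optimal play is mixed.
Let the inspector play Gate-1 with probability p. Expected payoff against Land: 4p + (-5)(1−p) = 9p − 5; against Sea: 2p + 6(1−p) = −4p + 6.
Setting these equal: 9p − 5 = −4p + 6 ⇒ 13p = 11 ⇒ p = 11/13, and the value is (9)·(11/13) − 5 = 34/13.
For the smuggler: with q = P(Land), equating Gate-1's and Gate-2's payoffs gives 2q + 2 = −11q + 6 ⇒ q = 4/13.

11/13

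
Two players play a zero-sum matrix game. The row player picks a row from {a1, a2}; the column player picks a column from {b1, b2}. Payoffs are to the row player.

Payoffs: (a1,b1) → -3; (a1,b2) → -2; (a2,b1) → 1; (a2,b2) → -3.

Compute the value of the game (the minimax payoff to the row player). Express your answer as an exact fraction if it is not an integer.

Row minima: a1 → -3, a2 → -3; maximin = -3.
Column maxima: b1 → 1, b2 → -2; minimax = -2.
-3 ≠ -2, so there is no saddle point; optimal play is mixed.
Let the row player play a1 with probability p. Expected payoff against b1: (-3)p + 1(1−p) = −4p + 1; against b2: (-2)p + (-3)(1−p) = p − 3.
Setting these equal: −4p + 1 = p − 3 ⇒ −5p = -4 ⇒ p = 4/5, and the value is (-4)·(4/5) + 1 = -11/5.
For the column player: with q = P(b1), equating a1's and a2's payoffs gives −q − 2 = 4q − 3 ⇒ q = 1/5.

-11/5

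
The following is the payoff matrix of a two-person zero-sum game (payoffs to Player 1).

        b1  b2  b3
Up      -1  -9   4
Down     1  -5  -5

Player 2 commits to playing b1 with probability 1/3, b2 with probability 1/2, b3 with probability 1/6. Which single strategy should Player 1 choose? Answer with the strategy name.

Down

Expected payoff of Up: (1/3)·(-1) + (1/2)·(-9) + (1/6)·4 = -25/6.
Expected payoff of Down: (1/3)·1 + (1/2)·(-5) + (1/6)·(-5) = -3.
The largest is -3, so Player 1's best response is Down.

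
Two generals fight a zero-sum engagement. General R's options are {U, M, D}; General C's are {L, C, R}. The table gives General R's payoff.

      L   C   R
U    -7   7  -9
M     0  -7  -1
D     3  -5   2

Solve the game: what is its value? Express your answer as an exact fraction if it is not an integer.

Row minima: U → -9, M → -7, D → -5; maximin = -5.
Column maxima: L → 3, C → 7, R → 2; minimax = 2.
-5 ≠ 2, so there is no saddle point; optimal play is mixed.
M is strictly dominated by D, so General R never plays it.
L is strictly dominated by R (it gives General R strictly more in every row), so General C never plays it.
On the remaining 2×2 (U, D vs C, R):
Let General R play U with probability p. Expected payoff against C: 7p + (-5)(1−p) = 12p − 5; against R: (-9)p + 2(1−p) = −11p + 2.
Setting these equal: 12p − 5 = −11p + 2 ⇒ 23p = 7 ⇒ p = 7/23, and the value is (12)·(7/23) − 5 = -31/23.
For General C: with q = P(C), equating U's and D's payoffs gives 16q − 9 = −7q + 2 ⇒ q = 11/23.

-31/23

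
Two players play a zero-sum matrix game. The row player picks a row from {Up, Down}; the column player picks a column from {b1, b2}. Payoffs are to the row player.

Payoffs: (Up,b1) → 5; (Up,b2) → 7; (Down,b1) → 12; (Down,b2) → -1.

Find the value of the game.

Row minima: Up → 5, Down → -1; maximin = 5.
Column maxima: b1 → 12, b2 → 7; minimax = 7.
5 ≠ 7, so there is no saddle point; optimal play is mixed.
Let the row player play Up with probability p. Expected payoff against b1: 5p + 12(1−p) = −7p + 12; against b2: 7p + (-1)(1−p) = 8p − 1.
Setting these equal: −7p + 12 = 8p − 1 ⇒ −15p = -13 ⇒ p = 13/15, and the value is (-7)·(13/15) + 12 = 89/15.
For the column player: with q = P(b1), equating Up's and Down's payoffs gives −2q + 7 = 13q − 1 ⇒ q = 8/15.

89/15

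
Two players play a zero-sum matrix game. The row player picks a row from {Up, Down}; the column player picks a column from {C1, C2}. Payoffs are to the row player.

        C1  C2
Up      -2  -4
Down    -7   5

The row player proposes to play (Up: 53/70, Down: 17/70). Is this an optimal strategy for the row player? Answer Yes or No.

No

Against C1 this mix gives (53/70)·(-2) + (17/70)·(-7) = -45/14.
Against C2 this mix gives (53/70)·(-4) + (17/70)·5 = -127/70.
The column player will play C1, holding the row player to -45/14. Shifting weight toward the row that does better against C1 would raise this floor (the equalizing mix achieves -19/7 against both C1 and C2), so the proposed strategy is not optimal.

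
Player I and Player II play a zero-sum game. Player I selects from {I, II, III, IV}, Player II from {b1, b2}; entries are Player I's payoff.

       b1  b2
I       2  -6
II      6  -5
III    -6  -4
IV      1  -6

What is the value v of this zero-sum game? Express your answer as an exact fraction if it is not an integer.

-54/13

Row minima: I → -6, II → -5, III → -6, IV → -6; maximin = -5.
Column maxima: b1 → 6, b2 → -4; minimax = -4.
-5 ≠ -4, so there is no saddle point; optimal play is mixed.
I is strictly dominated by II, so Player I never plays it.
IV is strictly dominated by II, so Player I never plays it.
On the remaining 2×2 (II, III vs b1, b2):
Let Player I play II with probability p. Expected payoff against b1: 6p + (-6)(1−p) = 12p − 6; against b2: (-5)p + (-4)(1−p) = −p − 4.
Setting these equal: 12p − 6 = −p − 4 ⇒ 13p = 2 ⇒ p = 2/13, and the value is (12)·(2/13) − 6 = -54/13.
For Player II: with q = P(b1), equating II's and III's payoffs gives 11q − 5 = −2q − 4 ⇒ q = 1/13.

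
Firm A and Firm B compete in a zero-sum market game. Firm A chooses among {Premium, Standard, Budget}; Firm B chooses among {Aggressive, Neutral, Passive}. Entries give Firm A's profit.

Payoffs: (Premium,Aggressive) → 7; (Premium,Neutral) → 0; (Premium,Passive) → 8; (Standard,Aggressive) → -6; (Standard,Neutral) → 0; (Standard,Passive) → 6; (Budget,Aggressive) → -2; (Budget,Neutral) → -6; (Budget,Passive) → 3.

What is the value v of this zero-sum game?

0

Row minima: Premium → 0, Standard → -6, Budget → -6; maximin = 0.
Column maxima: Aggressive → 7, Neutral → 0, Passive → 8; minimax = 0.
Since maximin = minimax = 0, there is a saddle point and the value is 0.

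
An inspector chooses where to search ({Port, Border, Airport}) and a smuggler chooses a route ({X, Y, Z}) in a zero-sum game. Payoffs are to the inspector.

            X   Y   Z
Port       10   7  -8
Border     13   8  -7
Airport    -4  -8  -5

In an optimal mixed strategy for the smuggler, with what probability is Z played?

8/9

Row minima: Port → -8, Border → -7, Airport → -8; maximin = -7.
Column maxima: X → 13, Y → 8, Z → -5; minimax = -5.
-7 ≠ -5, so there is no saddle point; optimal play is mixed.
Port is strictly dominated by Border, so the inspector never plays it.
X is strictly dominated by Y (it gives the inspector strictly more in every row), so the smuggler never plays it.
On the remaining 2×2 (Border, Airport vs Y, Z):
Let the inspector play Border with probability p. Expected payoff against Y: 8p + (-8)(1−p) = 16p − 8; against Z: (-7)p + (-5)(1−p) = −2p − 5.
Setting these equal: 16p − 8 = −2p − 5 ⇒ 18p = 3 ⇒ p = 1/6, and the value is (16)·(1/6) − 8 = -16/3.
For the smuggler: with q = P(Y), equating Border's and Airport's payoffs gives 15q − 7 = −3q − 5 ⇒ q = 1/9.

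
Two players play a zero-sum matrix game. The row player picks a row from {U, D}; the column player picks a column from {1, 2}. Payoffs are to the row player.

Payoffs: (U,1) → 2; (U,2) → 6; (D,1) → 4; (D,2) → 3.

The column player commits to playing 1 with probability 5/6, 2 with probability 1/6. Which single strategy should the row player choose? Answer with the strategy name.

Expected payoff of U: (5/6)·2 + (1/6)·6 = 8/3.
Expected payoff of D: (5/6)·4 + (1/6)·3 = 23/6.
The largest is 23/6, so the row player's best response is D.

D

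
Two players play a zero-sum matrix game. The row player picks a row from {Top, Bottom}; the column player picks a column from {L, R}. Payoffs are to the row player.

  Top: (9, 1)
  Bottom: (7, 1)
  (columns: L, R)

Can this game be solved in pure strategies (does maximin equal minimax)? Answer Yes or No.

Yes

Row minima: Top → 1, Bottom → 1; maximin = 1.
Column maxima: L → 9, R → 1; minimax = 1.
maximin = minimax = 1, so a saddle point exists.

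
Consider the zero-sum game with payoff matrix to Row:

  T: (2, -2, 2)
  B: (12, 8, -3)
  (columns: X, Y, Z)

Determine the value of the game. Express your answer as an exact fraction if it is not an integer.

2/3

Row minima: T → -2, B → -3; maximin = -2.
Column maxima: X → 12, Y → 8, Z → 2; minimax = 2.
-2 ≠ 2, so there is no saddle point; optimal play is mixed.
X is strictly dominated by Y (it gives Row strictly more in every row), so Column never plays it.
On the remaining 2×2 (T, B vs Y, Z):
Let Row play T with probability p. Expected payoff against Y: (-2)p + 8(1−p) = −10p + 8; against Z: 2p + (-3)(1−p) = 5p − 3.
Setting these equal: −10p + 8 = 5p − 3 ⇒ −15p = -11 ⇒ p = 11/15, and the value is (-10)·(11/15) + 8 = 2/3.
For Column: with q = P(Y), equating T's and B's payoffs gives −4q + 2 = 11q − 3 ⇒ q = 1/3.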